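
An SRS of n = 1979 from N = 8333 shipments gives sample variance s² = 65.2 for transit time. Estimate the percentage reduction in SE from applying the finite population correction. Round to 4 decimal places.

f = n/N = 1979/8333 = 0.23748950.
SE_no-fpc = √(s²/n) = 0.18151014; SE_fpc = √((1−f)s²/n) = 0.15849801.
Ratio = √(1−f) = 0.87321847. Reduction = 100·(1 − 0.87321847) = 12.6782%.

12.6782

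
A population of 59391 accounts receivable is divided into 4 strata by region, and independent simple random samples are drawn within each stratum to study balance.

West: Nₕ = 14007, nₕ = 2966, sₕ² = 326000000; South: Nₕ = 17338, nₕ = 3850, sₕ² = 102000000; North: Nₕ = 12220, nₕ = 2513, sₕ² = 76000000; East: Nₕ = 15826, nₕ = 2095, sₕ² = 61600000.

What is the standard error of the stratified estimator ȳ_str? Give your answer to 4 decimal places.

96.9742

Var(ȳ_str) = Σₕ Wₕ²(1 − fₕ)sₕ²/nₕ with Wₕ = Nₕ/N, N = 59391.
West: Wₕ = 0.23584381; term = 0.23584381²·(1 − 0.21175127)·326000000/2966 = 4819.0199.
South: Wₕ = 0.29192975; term = 0.29192975²·(1 − 0.22205560)·102000000/3850 = 1756.4861.
North: Wₕ = 0.20575508; term = 0.20575508²·(1 − 0.20564648)·76000000/2513 = 1017.0354.
East: Wₕ = 0.26647135; term = 0.26647135²·(1 − 0.13237710)·61600000/2095 = 1811.46.
Sum = 9404.0014.
SE = √(9404.0014) = 96.9742.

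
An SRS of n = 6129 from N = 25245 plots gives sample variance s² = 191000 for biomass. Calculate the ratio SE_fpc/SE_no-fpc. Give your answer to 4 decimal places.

0.8702

f = n/N = 6129/25245 = 0.24278075.
SE_no-fpc = √(s²/n) = 5.5824118; SE_fpc = √((1−f)s²/n) = 4.8577224.
Ratio = √(1−f) = 0.87018346.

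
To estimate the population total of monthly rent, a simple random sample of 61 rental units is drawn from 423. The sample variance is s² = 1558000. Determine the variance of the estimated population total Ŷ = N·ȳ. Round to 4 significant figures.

3.911 × 10^9

Var(Ŷ) = N²·Var(ȳ) = N²·(1 − n/N)·s²/n.
f = 61/423 = 0.14420804; Var(ȳ) = 0.85579196·1558000/61 = 21857.768.
Var(Ŷ) = 423² · 21857.768 = 3.9109886 × 10^9.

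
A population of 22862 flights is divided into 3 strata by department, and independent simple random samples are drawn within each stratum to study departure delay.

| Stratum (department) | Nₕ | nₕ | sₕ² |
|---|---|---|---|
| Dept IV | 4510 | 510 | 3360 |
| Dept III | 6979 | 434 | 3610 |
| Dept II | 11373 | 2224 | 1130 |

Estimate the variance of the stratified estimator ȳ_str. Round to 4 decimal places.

1.0555

Var(ȳ_str) = Σₕ Wₕ²(1 − fₕ)sₕ²/nₕ with Wₕ = Nₕ/N, N = 22862.
Dept IV: Wₕ = 0.19727058; term = 0.19727058²·(1 − 0.11308204)·3360/510 = 0.22739305.
Dept III: Wₕ = 0.30526638; term = 0.30526638²·(1 − 0.06218656)·3610/434 = 0.72692881.
Dept II: Wₕ = 0.49746304; term = 0.49746304²·(1 − 0.19555087)·1130/2224 = 0.10114953.
Sum = 1.0554714.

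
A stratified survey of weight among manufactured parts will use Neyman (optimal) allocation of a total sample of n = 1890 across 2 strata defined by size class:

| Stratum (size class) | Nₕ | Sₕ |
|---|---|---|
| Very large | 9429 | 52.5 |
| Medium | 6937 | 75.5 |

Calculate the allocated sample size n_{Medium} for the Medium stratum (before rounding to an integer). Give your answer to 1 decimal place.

971.6

Neyman allocation: nₕ = n·NₕSₕ / Σⱼ NⱼSⱼ.
Σ NⱼSⱼ = 9429·52.5 + 6937·75.5 = 1.018766 × 10^6.
n_{Medium} = 1890·6937·75.5 / (1.018766 × 10^6) = 971.6.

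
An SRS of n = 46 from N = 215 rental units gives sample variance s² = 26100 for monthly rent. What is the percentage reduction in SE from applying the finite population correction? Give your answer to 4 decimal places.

f = n/N = 46/215 = 0.21395349.
SE_no-fpc = √(s²/n) = 23.819977; SE_fpc = √((1−f)s²/n) = 21.118616.
Ratio = √(1−f) = 0.88659264. Reduction = 100·(1 − 0.88659264) = 11.3407%.

11.3407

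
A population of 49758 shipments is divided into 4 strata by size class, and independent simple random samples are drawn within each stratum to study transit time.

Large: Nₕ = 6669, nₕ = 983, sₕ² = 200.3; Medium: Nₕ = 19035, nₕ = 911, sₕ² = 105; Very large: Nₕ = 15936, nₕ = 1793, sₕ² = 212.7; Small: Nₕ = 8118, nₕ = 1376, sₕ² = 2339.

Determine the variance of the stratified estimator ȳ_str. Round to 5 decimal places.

Var(ȳ_str) = Σₕ Wₕ²(1 − fₕ)sₕ²/nₕ with Wₕ = Nₕ/N, N = 49758.
Large: Wₕ = 0.13402870; term = 0.13402870²·(1 − 0.14739841)·200.3/983 = 0.0031208232.
Medium: Wₕ = 0.38255155; term = 0.38255155²·(1 − 0.04785921)·105/911 = 0.01606024.
Very large: Wₕ = 0.32027011; term = 0.32027011²·(1 − 0.11251255)·212.7/1793 = 0.010798967.
Small: Wₕ = 0.16314964; term = 0.16314964²·(1 − 0.16949988)·2339/1376 = 0.037577142.
Sum = 0.067557172.

0.06756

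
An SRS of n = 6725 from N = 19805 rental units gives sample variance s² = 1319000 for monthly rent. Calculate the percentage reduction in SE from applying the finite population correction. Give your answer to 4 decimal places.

f = n/N = 6725/19805 = 0.33956072.
SE_no-fpc = √(s²/n) = 14.004779; SE_fpc = √((1−f)s²/n) = 11.381322.
Ratio = √(1−f) = 0.81267416. Reduction = 100·(1 − 0.81267416) = 18.7326%.

18.7326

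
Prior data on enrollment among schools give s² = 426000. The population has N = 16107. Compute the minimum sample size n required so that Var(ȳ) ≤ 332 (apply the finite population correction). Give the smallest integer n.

Without fpc, n₀ = s²/D = 426000/332 = 1283.1325.
With fpc, (1 − n/N)·s²/n ≤ D requires n ≥ n₀/(1 + n₀/N) = 1283.1325/(1 + 1283.1325/16107) = 1188.4565.
Rounding up, n = 1189.

1189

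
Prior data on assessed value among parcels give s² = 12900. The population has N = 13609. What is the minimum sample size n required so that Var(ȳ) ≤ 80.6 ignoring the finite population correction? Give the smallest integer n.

Without fpc, n₀ = s²/D = 12900/80.6 = 160.0496.
Rounding up, n = 161.

161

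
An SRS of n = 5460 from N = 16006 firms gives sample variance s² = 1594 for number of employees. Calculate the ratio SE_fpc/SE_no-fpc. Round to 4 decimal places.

0.8117

f = n/N = 5460/16006 = 0.34112208.
SE_no-fpc = √(s²/n) = 0.54031601; SE_fpc = √((1−f)s²/n) = 0.43858151.
Ratio = √(1−f) = 0.81171295.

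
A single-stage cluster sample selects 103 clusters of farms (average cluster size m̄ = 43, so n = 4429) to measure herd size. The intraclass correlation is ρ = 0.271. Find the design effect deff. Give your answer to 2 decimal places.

12.38

deff = 1 + (43 − 1)·0.271 = 1 + 11.382 = 12.382.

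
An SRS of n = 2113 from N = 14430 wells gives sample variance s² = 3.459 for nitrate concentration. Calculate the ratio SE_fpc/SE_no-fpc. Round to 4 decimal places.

f = n/N = 2113/14430 = 0.14643105.
SE_no-fpc = √(s²/n) = 0.040459968; SE_fpc = √((1−f)s²/n) = 0.037380477.
Ratio = √(1−f) = 0.92388796.

0.9239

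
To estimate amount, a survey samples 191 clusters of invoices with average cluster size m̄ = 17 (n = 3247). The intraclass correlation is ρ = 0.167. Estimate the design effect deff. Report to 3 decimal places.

3.672

deff = 1 + (17 − 1)·0.167 = 1 + 2.672 = 3.672.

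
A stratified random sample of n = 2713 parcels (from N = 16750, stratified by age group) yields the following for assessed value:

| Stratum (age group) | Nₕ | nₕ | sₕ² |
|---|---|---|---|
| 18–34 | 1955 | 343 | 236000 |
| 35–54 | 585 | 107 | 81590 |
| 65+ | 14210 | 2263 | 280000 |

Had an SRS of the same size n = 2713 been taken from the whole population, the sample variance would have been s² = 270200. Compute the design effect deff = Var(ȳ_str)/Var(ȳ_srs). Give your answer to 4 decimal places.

0.9987

Var(ȳ_str) = Σ Wₕ²(1−fₕ)sₕ²/nₕ with Wₕ = Nₕ/16750:
  18–34: (1955/16750)²·(1−343/1955)·236000/343 = 7.7285863
  35–54: (585/16750)²·(1−107/585)·81590/107 = 0.75998898
  65+: (14210/16750)²·(1−2263/14210)·280000/2263 = 74.868097
  → Var(ȳ_str) = 83.356672.
Var(ȳ_srs) = (1 − 2713/16750)·270200/2713 = 83.463202.
deff = 83.356672 / 83.463202 = 0.9987.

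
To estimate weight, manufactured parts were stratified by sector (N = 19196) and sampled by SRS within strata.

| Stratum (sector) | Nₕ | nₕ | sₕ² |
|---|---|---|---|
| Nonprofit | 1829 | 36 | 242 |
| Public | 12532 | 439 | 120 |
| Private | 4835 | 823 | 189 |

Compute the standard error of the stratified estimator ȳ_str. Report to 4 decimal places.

0.4293

Var(ȳ_str) = Σₕ Wₕ²(1 − fₕ)sₕ²/nₕ with Wₕ = Nₕ/N, N = 19196.
Nonprofit: Wₕ = 0.09528027; term = 0.09528027²·(1 − 0.01968289)·242/36 = 0.059825368.
Public: Wₕ = 0.65284434; term = 0.65284434²·(1 − 0.03503032)·120/439 = 0.11242158.
Private: Wₕ = 0.25187539; term = 0.25187539²·(1 − 0.17021717)·189/823 = 0.012089209.
Sum = 0.18433616.
SE = √(0.18433616) = 0.4293.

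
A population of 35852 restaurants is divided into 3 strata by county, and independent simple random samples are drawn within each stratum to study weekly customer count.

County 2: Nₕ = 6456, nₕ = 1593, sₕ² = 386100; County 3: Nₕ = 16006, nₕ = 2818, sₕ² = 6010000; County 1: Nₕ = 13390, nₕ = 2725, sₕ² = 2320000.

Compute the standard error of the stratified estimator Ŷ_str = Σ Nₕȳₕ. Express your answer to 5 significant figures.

761170

Var(Ŷ_str) = Σₕ Nₕ²(1 − fₕ)sₕ²/nₕ.
County 2: 6456²·(1 − 1593/6456)·386100/1593 = 7.6094246 × 10^9.
County 3: 16006²·(1 − 2818/16006)·6010000/2818 = 4.5018937 × 10^11.
County 1: 13390²·(1 − 2725/13390)·2320000/2725 = 1.2158022 × 10^11.
Sum = 5.7937901 × 10^11.
SE = √(5.7937901 × 10^11) = 761170.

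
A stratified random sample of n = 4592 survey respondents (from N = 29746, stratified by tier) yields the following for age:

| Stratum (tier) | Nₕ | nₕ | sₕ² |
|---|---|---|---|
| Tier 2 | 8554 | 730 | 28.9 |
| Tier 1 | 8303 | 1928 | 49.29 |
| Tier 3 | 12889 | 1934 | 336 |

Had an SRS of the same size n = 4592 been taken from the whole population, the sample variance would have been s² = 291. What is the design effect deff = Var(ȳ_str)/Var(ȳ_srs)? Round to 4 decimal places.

0.6018

Var(ȳ_str) = Σ Wₕ²(1−fₕ)sₕ²/nₕ with Wₕ = Nₕ/29746:
  Tier 2: (8554/29746)²·(1−730/8554)·28.9/730 = 0.0029944421
  Tier 1: (8303/29746)²·(1−1928/8303)·49.29/1928 = 0.0015293605
  Tier 3: (12889/29746)²·(1−1934/12889)·336/1934 = 0.027724088
  → Var(ȳ_str) = 0.032247891.
Var(ȳ_srs) = (1 − 4592/29746)·291/4592 = 0.053588252.
deff = 0.032247891 / 0.053588252 = 0.6018.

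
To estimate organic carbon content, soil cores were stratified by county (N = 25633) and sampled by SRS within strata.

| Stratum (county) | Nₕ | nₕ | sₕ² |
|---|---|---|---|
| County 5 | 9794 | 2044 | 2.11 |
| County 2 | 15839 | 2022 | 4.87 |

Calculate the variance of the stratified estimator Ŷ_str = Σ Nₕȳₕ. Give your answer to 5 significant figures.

Var(Ŷ_str) = Σₕ Nₕ²(1 − fₕ)sₕ²/nₕ.
County 5: 9794²·(1 − 2044/9794)·2.11/2044 = 78354.396.
County 2: 15839²·(1 − 2022/15839)·4.87/2022 = 527095.52.
Sum = 605449.92.

605450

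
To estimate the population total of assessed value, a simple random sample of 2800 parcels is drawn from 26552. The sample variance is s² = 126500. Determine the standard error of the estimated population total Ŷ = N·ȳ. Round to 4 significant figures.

Var(Ŷ) = N²·Var(ȳ) = N²·(1 − n/N)·s²/n.
f = 2800/26552 = 0.10545345; Var(ȳ) = 0.89454655·126500/2800 = 40.414335.
Var(Ŷ) = 26552² · 40.414335 = 2.8492458 × 10^10.
SE(Ŷ) = √(2.8492458 × 10^10) = 168800.

168800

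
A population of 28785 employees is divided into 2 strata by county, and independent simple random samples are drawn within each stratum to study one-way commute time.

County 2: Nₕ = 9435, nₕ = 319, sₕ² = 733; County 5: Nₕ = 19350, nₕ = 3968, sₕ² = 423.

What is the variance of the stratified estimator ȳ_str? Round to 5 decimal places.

0.27682

Var(ȳ_str) = Σₕ Wₕ²(1 − fₕ)sₕ²/nₕ with Wₕ = Nₕ/N, N = 28785.
County 2: Wₕ = 0.32777488; term = 0.32777488²·(1 − 0.03381028)·733/319 = 0.23852123.
County 5: Wₕ = 0.67222512; term = 0.67222512²·(1 − 0.20506460)·423/3968 = 0.038293936.
Sum = 0.27681517.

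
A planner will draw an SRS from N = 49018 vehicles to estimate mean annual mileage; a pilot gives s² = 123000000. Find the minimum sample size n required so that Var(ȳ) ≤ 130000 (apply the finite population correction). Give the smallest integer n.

Without fpc, n₀ = s²/D = 123000000/130000 = 946.1538.
With fpc, (1 − n/N)·s²/n ≤ D requires n ≥ n₀/(1 + n₀/N) = 946.1538/(1 + 946.1538/49018) = 928.2368.
Rounding up, n = 929.

929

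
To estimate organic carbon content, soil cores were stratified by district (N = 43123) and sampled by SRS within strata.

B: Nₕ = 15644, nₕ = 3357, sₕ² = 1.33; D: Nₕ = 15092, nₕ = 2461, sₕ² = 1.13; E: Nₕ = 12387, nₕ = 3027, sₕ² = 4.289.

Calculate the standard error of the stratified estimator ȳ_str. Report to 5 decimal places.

0.01328

Var(ȳ_str) = Σₕ Wₕ²(1 − fₕ)sₕ²/nₕ with Wₕ = Nₕ/N, N = 43123.
B: Wₕ = 0.36277624; term = 0.36277624²·(1 − 0.21458706)·1.33/3357 = 4.0952086 × 10^-5.
D: Wₕ = 0.34997565; term = 0.34997565²·(1 − 0.16306653)·1.13/2461 = 4.7068833 × 10^-5.
E: Wₕ = 0.28724810; term = 0.28724810²·(1 − 0.24436910)·4.289/3027 = 8.8342092 × 10^-5.
Sum = 1.7636301 × 10^-4.
SE = √(1.7636301 × 10^-4) = 0.01328.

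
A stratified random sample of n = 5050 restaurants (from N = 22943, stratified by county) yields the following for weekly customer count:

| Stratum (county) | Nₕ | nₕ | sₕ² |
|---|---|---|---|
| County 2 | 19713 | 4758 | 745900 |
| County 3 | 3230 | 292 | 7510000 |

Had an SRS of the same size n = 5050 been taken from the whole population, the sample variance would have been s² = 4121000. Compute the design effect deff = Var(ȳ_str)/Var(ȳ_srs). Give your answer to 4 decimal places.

0.8665

Var(ȳ_str) = Σ Wₕ²(1−fₕ)sₕ²/nₕ with Wₕ = Nₕ/22943:
  County 2: (19713/22943)²·(1−4758/19713)·745900/4758 = 87.800077
  County 3: (3230/22943)²·(1−292/3230)·7510000/292 = 463.67213
  → Var(ȳ_str) = 551.47221.
Var(ȳ_srs) = (1 − 5050/22943)·4121000/5050 = 636.42055.
deff = 551.47221 / 636.42055 = 0.8665.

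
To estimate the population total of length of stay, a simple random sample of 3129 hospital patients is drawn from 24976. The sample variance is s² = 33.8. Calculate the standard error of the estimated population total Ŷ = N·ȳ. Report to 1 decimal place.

Var(Ŷ) = N²·Var(ȳ) = N²·(1 − n/N)·s²/n.
f = 3129/24976 = 0.12528027; Var(ȳ) = 0.87471973·33.8/3129 = 0.0094488741.
Var(Ŷ) = 24976² · 0.0094488741 = 5.8942131 × 10^6.
SE(Ŷ) = √(5.8942131 × 10^6) = 2427.8.

2427.8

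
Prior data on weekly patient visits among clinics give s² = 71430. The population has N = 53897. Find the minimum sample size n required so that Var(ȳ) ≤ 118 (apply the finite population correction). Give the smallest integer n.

Without fpc, n₀ = s²/D = 71430/118 = 605.3390.
With fpc, (1 − n/N)·s²/n ≤ D requires n ≥ n₀/(1 + n₀/N) = 605.3390/(1 + 605.3390/53897) = 598.6157.
Rounding up, n = 599.

599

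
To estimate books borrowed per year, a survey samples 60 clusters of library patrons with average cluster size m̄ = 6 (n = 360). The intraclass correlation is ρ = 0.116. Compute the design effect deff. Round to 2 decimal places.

1.58

deff = 1 + (6 − 1)·0.116 = 1 + 0.58 = 1.58.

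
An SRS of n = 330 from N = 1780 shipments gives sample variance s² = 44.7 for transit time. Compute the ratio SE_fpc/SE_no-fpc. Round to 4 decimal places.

f = n/N = 330/1780 = 0.18539326.
SE_no-fpc = √(s²/n) = 0.3680415; SE_fpc = √((1−f)s²/n) = 0.33217794.
Ratio = √(1−f) = 0.90255567.

0.9026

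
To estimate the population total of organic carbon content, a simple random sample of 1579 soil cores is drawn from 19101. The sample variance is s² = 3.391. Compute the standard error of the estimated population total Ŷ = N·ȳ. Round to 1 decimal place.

Var(Ŷ) = N²·Var(ȳ) = N²·(1 − n/N)·s²/n.
f = 1579/19101 = 0.08266583; Var(ȳ) = 0.91733417·3.391/1579 = 0.0019700318.
Var(Ŷ) = 19101² · 0.0019700318 = 718762.56.
SE(Ŷ) = √(718762.56) = 847.8.

847.8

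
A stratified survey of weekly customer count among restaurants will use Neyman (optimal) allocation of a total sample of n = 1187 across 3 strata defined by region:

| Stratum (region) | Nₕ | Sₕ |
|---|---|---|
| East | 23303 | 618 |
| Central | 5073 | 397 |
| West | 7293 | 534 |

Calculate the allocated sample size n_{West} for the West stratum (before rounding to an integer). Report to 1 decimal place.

Neyman allocation: nₕ = n·NₕSₕ / Σⱼ NⱼSⱼ.
Σ NⱼSⱼ = 23303·618 + 5073·397 + 7293·534 = 2.0309697 × 10^7.
n_{West} = 1187·7293·534 / (2.0309697 × 10^7) = 227.6.

227.6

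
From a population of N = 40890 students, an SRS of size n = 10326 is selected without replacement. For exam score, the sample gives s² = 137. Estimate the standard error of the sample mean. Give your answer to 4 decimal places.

0.0996

Under SRS without replacement, Var(ȳ) = (1 − f)·s²/n with f = n/N = 10326/40890 = 0.25253118.
Var(ȳ) = (1 − 0.25253118)·137/10326 = 0.74746882·0.01326748 = 0.0099170277.
SE(ȳ) = √(0.0099170277) = 0.0996.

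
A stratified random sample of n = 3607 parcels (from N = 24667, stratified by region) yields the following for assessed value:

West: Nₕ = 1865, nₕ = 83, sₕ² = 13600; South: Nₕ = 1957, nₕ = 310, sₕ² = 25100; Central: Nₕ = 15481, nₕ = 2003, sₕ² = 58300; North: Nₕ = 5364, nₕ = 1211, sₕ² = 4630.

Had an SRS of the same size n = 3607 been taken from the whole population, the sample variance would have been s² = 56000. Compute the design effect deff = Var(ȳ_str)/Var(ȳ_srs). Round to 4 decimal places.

0.8634

Var(ȳ_str) = Σ Wₕ²(1−fₕ)sₕ²/nₕ with Wₕ = Nₕ/24667:
  West: (1865/24667)²·(1−83/1865)·13600/83 = 0.89498279
  South: (1957/24667)²·(1−310/1957)·25100/310 = 0.42890764
  Central: (15481/24667)²·(1−2003/15481)·58300/2003 = 9.9811228
  North: (5364/24667)²·(1−1211/5364)·4630/1211 = 0.13997642
  → Var(ȳ_str) = 11.44499.
Var(ȳ_srs) = (1 − 3607/24667)·56000/3607 = 13.255128.
deff = 11.44499 / 13.255128 = 0.8634.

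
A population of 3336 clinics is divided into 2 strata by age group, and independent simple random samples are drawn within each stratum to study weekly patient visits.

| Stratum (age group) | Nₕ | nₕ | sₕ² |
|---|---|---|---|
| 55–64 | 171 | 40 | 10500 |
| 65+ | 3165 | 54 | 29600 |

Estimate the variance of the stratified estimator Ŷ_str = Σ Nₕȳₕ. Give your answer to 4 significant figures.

5.403 × 10^9

Var(Ŷ_str) = Σₕ Nₕ²(1 − fₕ)sₕ²/nₕ.
55–64: 171²·(1 − 40/171)·10500/40 = 5.8802625 × 10^6.
65+: 3165²·(1 − 54/3165)·29600/54 = 5.3972393 × 10^9.
Sum = 5.4031196 × 10^9.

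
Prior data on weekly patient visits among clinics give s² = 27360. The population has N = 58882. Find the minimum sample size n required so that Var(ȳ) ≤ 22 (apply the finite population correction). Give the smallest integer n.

Without fpc, n₀ = s²/D = 27360/22 = 1243.6364.
With fpc, (1 − n/N)·s²/n ≤ D requires n ≥ n₀/(1 + n₀/N) = 1243.6364/(1 + 1243.6364/58882) = 1217.9131.
Rounding up, n = 1218.

1218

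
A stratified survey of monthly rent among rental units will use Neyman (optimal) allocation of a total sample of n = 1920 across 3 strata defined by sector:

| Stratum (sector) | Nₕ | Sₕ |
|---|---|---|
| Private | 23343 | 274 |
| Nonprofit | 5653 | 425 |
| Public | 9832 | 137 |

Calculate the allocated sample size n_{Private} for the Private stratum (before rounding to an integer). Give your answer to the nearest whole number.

Neyman allocation: nₕ = n·NₕSₕ / Σⱼ NⱼSⱼ.
Σ NⱼSⱼ = 23343·274 + 5653·425 + 9832·137 = 1.0145491 × 10^7.
n_{Private} = 1920·23343·274 / (1.0145491 × 10^7) = 1210.

1210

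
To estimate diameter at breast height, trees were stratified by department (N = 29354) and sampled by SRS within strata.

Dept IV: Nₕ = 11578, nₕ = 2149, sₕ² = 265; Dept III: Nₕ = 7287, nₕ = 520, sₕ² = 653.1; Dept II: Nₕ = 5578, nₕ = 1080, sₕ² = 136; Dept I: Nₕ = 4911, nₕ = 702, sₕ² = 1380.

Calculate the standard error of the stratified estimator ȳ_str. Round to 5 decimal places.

Var(ȳ_str) = Σₕ Wₕ²(1 − fₕ)sₕ²/nₕ with Wₕ = Nₕ/N, N = 29354.
Dept IV: Wₕ = 0.39442665; term = 0.39442665²·(1 − 0.18561064)·265/2149 = 0.015623346.
Dept III: Wₕ = 0.24824555; term = 0.24824555²·(1 − 0.07135996)·653.1/520 = 0.071876464.
Dept II: Wₕ = 0.19002521; term = 0.19002521²·(1 − 0.19361778)·136/1080 = 0.0036667266.
Dept I: Wₕ = 0.16730258; term = 0.16730258²·(1 − 0.14294441)·1380/702 = 0.047158095.
Sum = 0.13832463.
SE = √(0.13832463) = 0.37192.

0.37192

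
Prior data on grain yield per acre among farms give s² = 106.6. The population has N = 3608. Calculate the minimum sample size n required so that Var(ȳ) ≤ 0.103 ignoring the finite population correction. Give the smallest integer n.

Without fpc, n₀ = s²/D = 106.6/0.103 = 1034.9515.
Rounding up, n = 1035.

1035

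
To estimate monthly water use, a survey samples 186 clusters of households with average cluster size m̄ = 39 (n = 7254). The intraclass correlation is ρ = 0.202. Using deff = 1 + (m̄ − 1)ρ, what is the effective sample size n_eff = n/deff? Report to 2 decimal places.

836.10

deff = 1 + (39 − 1)·0.202 = 1 + 7.676 = 8.676.
n_eff = 7254 / 8.676 = 836.10.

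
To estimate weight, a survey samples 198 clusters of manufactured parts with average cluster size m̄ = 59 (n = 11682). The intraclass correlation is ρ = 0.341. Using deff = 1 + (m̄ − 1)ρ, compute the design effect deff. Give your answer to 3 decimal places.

20.778

deff = 1 + (59 − 1)·0.341 = 1 + 19.778 = 20.778.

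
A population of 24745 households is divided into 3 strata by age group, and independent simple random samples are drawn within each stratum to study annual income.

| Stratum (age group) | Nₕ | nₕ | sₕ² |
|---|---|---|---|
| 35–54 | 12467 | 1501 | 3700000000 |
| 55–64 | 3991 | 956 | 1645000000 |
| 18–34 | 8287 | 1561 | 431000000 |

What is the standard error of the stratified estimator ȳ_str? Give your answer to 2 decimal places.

780.73

Var(ȳ_str) = Σₕ Wₕ²(1 − fₕ)sₕ²/nₕ with Wₕ = Nₕ/N, N = 24745.
35–54: Wₕ = 0.50381895; term = 0.50381895²·(1 − 0.12039785)·3700000000/1501 = 550371.98.
55–64: Wₕ = 0.16128511; term = 0.16128511²·(1 − 0.23953896)·1645000000/956 = 34038.743.
18–34: Wₕ = 0.33489594; term = 0.33489594²·(1 − 0.18836732)·431000000/1561 = 25133.539.
Sum = 609544.26.
SE = √(609544.26) = 780.73.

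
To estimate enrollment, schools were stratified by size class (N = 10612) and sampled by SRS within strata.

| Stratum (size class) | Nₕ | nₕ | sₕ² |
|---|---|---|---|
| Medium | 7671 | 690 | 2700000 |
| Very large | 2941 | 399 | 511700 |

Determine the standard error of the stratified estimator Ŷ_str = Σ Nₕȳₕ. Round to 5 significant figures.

468120

Var(Ŷ_str) = Σₕ Nₕ²(1 − fₕ)sₕ²/nₕ.
Medium: 7671²·(1 − 690/7671)·2700000/690 = 2.0954837 × 10^11.
Very large: 2941²·(1 − 399/2941)·511700/399 = 9.5876703 × 10^9.
Sum = 2.1913604 × 10^11.
SE = √(2.1913604 × 10^11) = 468120.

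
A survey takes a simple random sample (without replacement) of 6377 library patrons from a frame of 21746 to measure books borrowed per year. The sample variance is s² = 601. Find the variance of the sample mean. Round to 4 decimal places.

0.0666

Under SRS without replacement, Var(ȳ) = (1 − f)·s²/n with f = n/N = 6377/21746 = 0.29324933.
Var(ȳ) = (1 − 0.29324933)·601/6377 = 0.70675067·0.094244943 = 0.066607676.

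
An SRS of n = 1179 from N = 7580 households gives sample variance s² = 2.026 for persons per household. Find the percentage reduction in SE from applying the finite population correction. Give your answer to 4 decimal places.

8.1055

f = n/N = 1179/7580 = 0.15554090.
SE_no-fpc = √(s²/n) = 0.041453654; SE_fpc = √((1−f)s²/n) = 0.03809361.
Ratio = √(1−f) = 0.91894456. Reduction = 100·(1 − 0.91894456) = 8.1055%.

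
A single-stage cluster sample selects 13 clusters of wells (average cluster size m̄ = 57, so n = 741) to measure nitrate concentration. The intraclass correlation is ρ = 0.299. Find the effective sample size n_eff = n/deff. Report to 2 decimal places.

deff = 1 + (57 − 1)·0.299 = 1 + 16.744 = 17.744.
n_eff = 741 / 17.744 = 41.76.

41.76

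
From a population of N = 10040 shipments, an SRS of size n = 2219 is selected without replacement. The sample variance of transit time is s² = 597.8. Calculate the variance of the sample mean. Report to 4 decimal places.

Under SRS without replacement, Var(ȳ) = (1 − f)·s²/n with f = n/N = 2219/10040 = 0.22101594.
Var(ȳ) = (1 − 0.22101594)·597.8/2219 = 0.77898406·0.26940063 = 0.2098588.

0.2099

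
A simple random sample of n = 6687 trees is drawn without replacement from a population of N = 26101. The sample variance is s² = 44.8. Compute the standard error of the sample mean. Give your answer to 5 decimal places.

Under SRS without replacement, Var(ȳ) = (1 − f)·s²/n with f = n/N = 6687/26101 = 0.25619708.
Var(ȳ) = (1 − 0.25619708)·44.8/6687 = 0.74380292·0.0066995663 = 0.004983157.
SE(ȳ) = √(0.004983157) = 0.07059.

0.07059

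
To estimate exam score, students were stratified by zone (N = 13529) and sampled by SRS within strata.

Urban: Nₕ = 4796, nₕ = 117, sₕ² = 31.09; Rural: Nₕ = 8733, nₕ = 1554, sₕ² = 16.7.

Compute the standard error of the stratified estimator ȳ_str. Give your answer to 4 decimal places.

Var(ȳ_str) = Σₕ Wₕ²(1 − fₕ)sₕ²/nₕ with Wₕ = Nₕ/N, N = 13529.
Urban: Wₕ = 0.35449775; term = 0.35449775²·(1 − 0.02439533)·31.09/117 = 0.032578845.
Rural: Wₕ = 0.64550225; term = 0.64550225²·(1 − 0.17794572)·16.7/1554 = 0.0036809632.
Sum = 0.036259808.
SE = √(0.036259808) = 0.1904.

0.1904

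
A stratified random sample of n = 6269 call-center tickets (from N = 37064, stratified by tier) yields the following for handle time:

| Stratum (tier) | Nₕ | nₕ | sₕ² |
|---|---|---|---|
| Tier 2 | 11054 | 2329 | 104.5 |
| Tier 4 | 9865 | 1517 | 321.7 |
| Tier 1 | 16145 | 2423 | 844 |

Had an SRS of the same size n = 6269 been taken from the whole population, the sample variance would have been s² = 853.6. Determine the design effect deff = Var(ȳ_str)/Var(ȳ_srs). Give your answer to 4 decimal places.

0.6368

Var(ȳ_str) = Σ Wₕ²(1−fₕ)sₕ²/nₕ with Wₕ = Nₕ/37064:
  Tier 2: (11054/37064)²·(1−2329/11054)·104.5/2329 = 0.0031501202
  Tier 4: (9865/37064)²·(1−1517/9865)·321.7/1517 = 0.012712777
  Tier 1: (16145/37064)²·(1−2423/16145)·844/2423 = 0.056174591
  → Var(ȳ_str) = 0.072037488.
Var(ȳ_srs) = (1 − 6269/37064)·853.6/6269 = 0.11313163.
deff = 0.072037488 / 0.11313163 = 0.6368.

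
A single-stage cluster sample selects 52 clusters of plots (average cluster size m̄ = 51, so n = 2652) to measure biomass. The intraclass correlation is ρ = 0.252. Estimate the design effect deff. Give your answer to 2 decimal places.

13.60

deff = 1 + (51 − 1)·0.252 = 1 + 12.6 = 13.6.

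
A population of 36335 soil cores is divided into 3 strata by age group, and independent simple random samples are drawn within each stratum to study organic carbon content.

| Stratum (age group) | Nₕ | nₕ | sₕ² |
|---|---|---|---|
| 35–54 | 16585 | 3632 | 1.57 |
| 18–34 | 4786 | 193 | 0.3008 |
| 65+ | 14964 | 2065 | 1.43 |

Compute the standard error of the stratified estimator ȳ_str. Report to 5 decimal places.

0.01405

Var(ȳ_str) = Σₕ Wₕ²(1 − fₕ)sₕ²/nₕ with Wₕ = Nₕ/N, N = 36335.
35–54: Wₕ = 0.45644695; term = 0.45644695²·(1 − 0.21899307)·1.57/3632 = 7.0337888 × 10^-5.
18–34: Wₕ = 0.13171873; term = 0.13171873²·(1 − 0.04032595)·0.3008/193 = 2.5950118 × 10^-5.
65+: Wₕ = 0.41183432; term = 0.41183432²·(1 − 0.13799786)·1.43/2065 = 1.0124402 × 10^-4.
Sum = 1.9753203 × 10^-4.
SE = √(1.9753203 × 10^-4) = 0.01405.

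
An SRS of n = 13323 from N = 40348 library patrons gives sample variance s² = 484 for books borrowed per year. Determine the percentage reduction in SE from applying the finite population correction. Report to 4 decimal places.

f = n/N = 13323/40348 = 0.33020224.
SE_no-fpc = √(s²/n) = 0.19059946; SE_fpc = √((1−f)s²/n) = 0.15598883.
Ratio = √(1−f) = 0.81841173. Reduction = 100·(1 − 0.81841173) = 18.1588%.

18.1588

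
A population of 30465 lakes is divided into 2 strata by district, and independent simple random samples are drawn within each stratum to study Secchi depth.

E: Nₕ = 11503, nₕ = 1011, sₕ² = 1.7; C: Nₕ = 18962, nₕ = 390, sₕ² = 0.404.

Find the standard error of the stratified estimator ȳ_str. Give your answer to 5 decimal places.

0.02473

Var(ȳ_str) = Σₕ Wₕ²(1 − fₕ)sₕ²/nₕ with Wₕ = Nₕ/N, N = 30465.
E: Wₕ = 0.37758083; term = 0.37758083²·(1 − 0.08789012)·1.7/1011 = 2.1865771 × 10^-4.
C: Wₕ = 0.62241917; term = 0.62241917²·(1 − 0.02056745)·0.404/390 = 3.9305852 × 10^-4.
Sum = 6.1171623 × 10^-4.
SE = √(6.1171623 × 10^-4) = 0.02473.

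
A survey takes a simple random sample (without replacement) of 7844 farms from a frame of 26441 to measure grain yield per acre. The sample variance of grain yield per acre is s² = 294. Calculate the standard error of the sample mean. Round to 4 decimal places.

0.1624

Under SRS without replacement, Var(ȳ) = (1 − f)·s²/n with f = n/N = 7844/26441 = 0.29666049.
Var(ȳ) = (1 − 0.29666049)·294/7844 = 0.70333951·0.037480877 = 0.026361782.
SE(ȳ) = √(0.026361782) = 0.1624.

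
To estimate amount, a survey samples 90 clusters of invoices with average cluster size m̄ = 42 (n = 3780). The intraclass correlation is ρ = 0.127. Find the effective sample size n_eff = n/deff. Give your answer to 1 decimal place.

609.0

deff = 1 + (42 − 1)·0.127 = 1 + 5.207 = 6.207.
n_eff = 3780 / 6.207 = 609.0.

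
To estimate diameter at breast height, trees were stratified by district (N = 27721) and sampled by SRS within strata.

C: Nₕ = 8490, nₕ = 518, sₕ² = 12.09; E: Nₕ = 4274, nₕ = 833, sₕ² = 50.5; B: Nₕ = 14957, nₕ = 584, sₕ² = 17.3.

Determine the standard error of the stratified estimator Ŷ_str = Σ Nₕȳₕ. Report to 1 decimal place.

Var(Ŷ_str) = Σₕ Nₕ²(1 − fₕ)sₕ²/nₕ.
C: 8490²·(1 − 518/8490)·12.09/518 = 1.5796887 × 10^6.
E: 4274²·(1 − 833/4274)·50.5/833 = 891590.78.
B: 14957²·(1 − 584/14957)·17.3/584 = 6.3683244 × 10^6.
Sum = 8.8396039 × 10^6.
SE = √(8.8396039 × 10^6) = 2973.1.

2973.1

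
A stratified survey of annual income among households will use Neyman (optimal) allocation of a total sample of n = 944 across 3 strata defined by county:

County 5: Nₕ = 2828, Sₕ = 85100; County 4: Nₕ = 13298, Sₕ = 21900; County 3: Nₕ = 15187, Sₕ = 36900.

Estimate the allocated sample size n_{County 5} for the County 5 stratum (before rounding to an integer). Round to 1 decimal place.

208.0

Neyman allocation: nₕ = n·NₕSₕ / Σⱼ NⱼSⱼ.
Σ NⱼSⱼ = 2828·85100 + 13298·21900 + 15187·36900 = 1.0922893 × 10^9.
n_{County 5} = 944·2828·85100 / (1.0922893 × 10^9) = 208.0.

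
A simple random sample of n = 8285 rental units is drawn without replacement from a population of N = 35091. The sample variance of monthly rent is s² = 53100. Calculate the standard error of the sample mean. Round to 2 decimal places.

2.21

Under SRS without replacement, Var(ȳ) = (1 − f)·s²/n with f = n/N = 8285/35091 = 0.23610042.
Var(ȳ) = (1 − 0.23610042)·53100/8285 = 0.76389958·6.4091732 = 4.8959647.
SE(ȳ) = √(4.8959647) = 2.21.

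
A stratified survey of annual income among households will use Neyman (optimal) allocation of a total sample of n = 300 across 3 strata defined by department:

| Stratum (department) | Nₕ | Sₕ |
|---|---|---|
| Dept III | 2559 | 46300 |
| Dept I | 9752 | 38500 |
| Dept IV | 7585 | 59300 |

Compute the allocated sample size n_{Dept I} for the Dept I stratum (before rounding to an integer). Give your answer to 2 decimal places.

Neyman allocation: nₕ = n·NₕSₕ / Σⱼ NⱼSⱼ.
Σ NⱼSⱼ = 2559·46300 + 9752·38500 + 7585·59300 = 9.437242 × 10^8.
n_{Dept I} = 300·9752·38500 / (9.437242 × 10^8) = 119.35.

119.35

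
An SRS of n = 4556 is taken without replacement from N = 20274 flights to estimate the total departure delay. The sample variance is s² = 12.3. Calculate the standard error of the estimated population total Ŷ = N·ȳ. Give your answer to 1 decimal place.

Var(Ŷ) = N²·Var(ȳ) = N²·(1 − n/N)·s²/n.
f = 4556/20274 = 0.22472132; Var(ȳ) = 0.77527868·12.3/4556 = 0.0020930482.
Var(Ŷ) = 20274² · 0.0020930482 = 860316.23.
SE(Ŷ) = √(860316.23) = 927.5.

927.5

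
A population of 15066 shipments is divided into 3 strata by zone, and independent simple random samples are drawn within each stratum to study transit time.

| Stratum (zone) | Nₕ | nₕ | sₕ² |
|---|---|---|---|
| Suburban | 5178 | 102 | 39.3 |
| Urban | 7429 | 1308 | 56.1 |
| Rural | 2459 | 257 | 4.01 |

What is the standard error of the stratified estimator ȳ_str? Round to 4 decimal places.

Var(ȳ_str) = Σₕ Wₕ²(1 − fₕ)sₕ²/nₕ with Wₕ = Nₕ/N, N = 15066.
Suburban: Wₕ = 0.34368777; term = 0.34368777²·(1 − 0.01969873)·39.3/102 = 0.044614919.
Urban: Wₕ = 0.49309704; term = 0.49309704²·(1 − 0.17606677)·56.1/1308 = 0.0085923494.
Rural: Wₕ = 0.16321519; term = 0.16321519²·(1 − 0.10451403)·4.01/257 = 3.7221268 × 10^-4.
Sum = 0.053579481.
SE = √(0.053579481) = 0.2315.

0.2315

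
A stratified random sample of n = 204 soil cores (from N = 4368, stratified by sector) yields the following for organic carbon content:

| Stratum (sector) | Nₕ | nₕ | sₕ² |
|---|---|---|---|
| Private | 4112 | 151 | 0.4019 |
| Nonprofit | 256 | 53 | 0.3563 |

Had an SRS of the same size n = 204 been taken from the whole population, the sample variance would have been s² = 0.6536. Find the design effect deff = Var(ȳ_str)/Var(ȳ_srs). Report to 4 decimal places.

0.7499

Var(ȳ_str) = Σ Wₕ²(1−fₕ)sₕ²/nₕ with Wₕ = Nₕ/4368:
  Private: (4112/4368)²·(1−151/4112)·0.4019/151 = 0.002272133
  Nonprofit: (256/4368)²·(1−53/256)·0.3563/53 = 1.8310942 × 10^-5
  → Var(ȳ_str) = 0.0022904439.
Var(ȳ_srs) = (1 − 204/4368)·0.6536/204 = 0.0030542879.
deff = 0.0022904439 / 0.0030542879 = 0.7499.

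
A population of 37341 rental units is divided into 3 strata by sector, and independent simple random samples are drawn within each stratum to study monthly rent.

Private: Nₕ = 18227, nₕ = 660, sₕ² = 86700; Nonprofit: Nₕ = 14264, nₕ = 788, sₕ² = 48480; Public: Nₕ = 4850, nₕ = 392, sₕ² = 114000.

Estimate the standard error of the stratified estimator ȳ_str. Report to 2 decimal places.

6.57

Var(ȳ_str) = Σₕ Wₕ²(1 − fₕ)sₕ²/nₕ with Wₕ = Nₕ/N, N = 37341.
Private: Wₕ = 0.48812297; term = 0.48812297²·(1 − 0.03621002)·86700/660 = 30.165885.
Nonprofit: Wₕ = 0.38199298; term = 0.38199298²·(1 − 0.05524397)·48480/788 = 8.4813862.
Public: Wₕ = 0.12988404; term = 0.12988404²·(1 − 0.08082474)·114000/392 = 4.5095032.
Sum = 43.156774.
SE = √(43.156774) = 6.57.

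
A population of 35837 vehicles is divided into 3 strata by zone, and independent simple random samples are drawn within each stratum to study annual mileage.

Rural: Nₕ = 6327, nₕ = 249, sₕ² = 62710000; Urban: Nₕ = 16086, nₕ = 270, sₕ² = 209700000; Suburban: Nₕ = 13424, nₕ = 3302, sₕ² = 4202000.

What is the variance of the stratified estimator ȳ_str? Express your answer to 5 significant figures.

161530

Var(ȳ_str) = Σₕ Wₕ²(1 − fₕ)sₕ²/nₕ with Wₕ = Nₕ/N, N = 35837.
Rural: Wₕ = 0.17654938; term = 0.17654938²·(1 − 0.03935514)·62710000/249 = 7541.0651.
Urban: Wₕ = 0.44886570; term = 0.44886570²·(1 − 0.01678478)·209700000/270 = 153856.59.
Suburban: Wₕ = 0.37458493; term = 0.37458493²·(1 − 0.24597735)·4202000/3302 = 134.63686.
Sum = 161532.29.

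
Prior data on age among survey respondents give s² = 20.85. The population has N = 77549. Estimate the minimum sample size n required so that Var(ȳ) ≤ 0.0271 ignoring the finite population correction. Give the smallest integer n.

770

Without fpc, n₀ = s²/D = 20.85/0.0271 = 769.3727.
Rounding up, n = 770.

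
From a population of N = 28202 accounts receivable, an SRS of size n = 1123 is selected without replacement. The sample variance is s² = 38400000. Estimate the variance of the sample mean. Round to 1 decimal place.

32832.5

Under SRS without replacement, Var(ȳ) = (1 − f)·s²/n with f = n/N = 1123/28202 = 0.03981987.
Var(ȳ) = (1 − 0.03981987)·38400000/1123 = 0.96018013·34194.123 = 32832.517.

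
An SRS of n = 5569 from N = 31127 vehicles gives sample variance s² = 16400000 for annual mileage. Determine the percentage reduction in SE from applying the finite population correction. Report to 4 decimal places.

9.3861

f = n/N = 5569/31127 = 0.17891220.
SE_no-fpc = √(s²/n) = 54.266688; SE_fpc = √((1−f)s²/n) = 49.17316.
Ratio = √(1−f) = 0.90613895. Reduction = 100·(1 − 0.90613895) = 9.3861%.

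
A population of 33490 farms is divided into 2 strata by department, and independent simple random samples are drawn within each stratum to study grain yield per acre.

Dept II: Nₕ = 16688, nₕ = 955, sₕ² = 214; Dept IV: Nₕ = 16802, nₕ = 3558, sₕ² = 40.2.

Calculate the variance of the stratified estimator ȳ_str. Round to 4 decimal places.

0.0547

Var(ȳ_str) = Σₕ Wₕ²(1 − fₕ)sₕ²/nₕ with Wₕ = Nₕ/N, N = 33490.
Dept II: Wₕ = 0.49829800; term = 0.49829800²·(1 − 0.05722675)·214/955 = 0.052456093.
Dept IV: Wₕ = 0.50170200; term = 0.50170200²·(1 − 0.21176050)·40.2/3558 = 0.0022416612.
Sum = 0.054697754.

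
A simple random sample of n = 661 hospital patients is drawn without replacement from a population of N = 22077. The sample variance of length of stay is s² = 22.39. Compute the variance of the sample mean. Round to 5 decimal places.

Under SRS without replacement, Var(ȳ) = (1 − f)·s²/n with f = n/N = 661/22077 = 0.02994066.
Var(ȳ) = (1 − 0.02994066)·22.39/661 = 0.97005934·0.03387292 = 0.032858742.

0.03286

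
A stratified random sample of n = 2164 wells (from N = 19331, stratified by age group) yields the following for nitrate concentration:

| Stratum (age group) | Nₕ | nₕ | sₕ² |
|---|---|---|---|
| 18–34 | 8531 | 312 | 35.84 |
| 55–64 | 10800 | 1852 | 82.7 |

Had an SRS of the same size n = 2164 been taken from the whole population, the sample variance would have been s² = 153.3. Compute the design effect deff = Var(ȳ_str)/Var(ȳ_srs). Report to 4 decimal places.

Var(ȳ_str) = Σ Wₕ²(1−fₕ)sₕ²/nₕ with Wₕ = Nₕ/19331:
  18–34: (8531/19331)²·(1−312/8531)·35.84/312 = 0.021553792
  55–64: (10800/19331)²·(1−1852/10800)·82.7/1852 = 0.011547969
  → Var(ȳ_str) = 0.033101761.
Var(ȳ_srs) = (1 − 2164/19331)·153.3/2164 = 0.062910768.
deff = 0.033101761 / 0.062910768 = 0.5262.

0.5262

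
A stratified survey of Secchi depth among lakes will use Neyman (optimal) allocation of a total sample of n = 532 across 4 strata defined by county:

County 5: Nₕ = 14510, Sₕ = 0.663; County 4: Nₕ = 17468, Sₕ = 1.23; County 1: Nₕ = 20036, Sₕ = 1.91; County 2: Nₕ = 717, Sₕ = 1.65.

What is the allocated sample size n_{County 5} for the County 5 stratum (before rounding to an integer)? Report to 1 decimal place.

Neyman allocation: nₕ = n·NₕSₕ / Σⱼ NⱼSⱼ.
Σ NⱼSⱼ = 14510·0.663 + 17468·1.23 + 20036·1.91 + 717·1.65 = 70557.58.
n_{County 5} = 532·14510·0.663 / 70557.58 = 72.5.

72.5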